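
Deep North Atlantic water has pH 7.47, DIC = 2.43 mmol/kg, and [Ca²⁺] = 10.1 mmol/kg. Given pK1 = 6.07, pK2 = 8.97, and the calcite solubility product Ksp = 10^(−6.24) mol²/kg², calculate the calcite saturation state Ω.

Ω = 1.26

α₂ = 1 / (1 + [H⁺]/K2 + [H⁺]²/(K1K2)) = 1 / (1 + 10^+1.50 + 10^+0.10)
   = 1 / (1 + 31.623 + 1.2589) = 1/33.882 = 0.02951
[CO3²⁻] = α₂ × DIC = 0.02951 × 2.43 = 0.07172 mmol/kg
Ksp = 10^(−6.24) = 5.754×10^-7
Ω = [Ca²⁺][CO3²⁻]/Ksp = (10.1×10^-3)(7.172×10^-5) / 5.754×10^-7 = 1.26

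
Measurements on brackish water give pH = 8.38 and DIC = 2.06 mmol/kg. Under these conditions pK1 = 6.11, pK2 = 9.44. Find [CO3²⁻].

α₂ = 1 / (1 + [H⁺]/K2 + [H⁺]²/(K1K2)) = 1 / (1 + 10^+1.06 + 10^-1.21)
   = 1 / (1 + 11.482 + 0.061660) = 1/12.543 = 0.07972
[CO3²⁻] = α₂ × DIC = 0.07972 × 2.06 = 0.164 mmol/kg

[CO3²⁻] = 0.164 mmol/kg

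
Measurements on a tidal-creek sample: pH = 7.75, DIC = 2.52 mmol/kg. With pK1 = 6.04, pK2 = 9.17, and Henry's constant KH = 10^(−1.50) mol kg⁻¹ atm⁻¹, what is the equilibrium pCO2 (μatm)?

pCO2 = 1470 μatm

α₀ = 1 / (1 + K1/[H⁺] + K1K2/[H⁺]²) = 1 / (1 + 10^+1.71 + 10^+0.29)
   = 1 / (1 + 51.286 + 1.9498) = 1/54.236 = 0.01844
[CO2*] = α₀ × DIC = 0.01844 × 2.52 = 0.04646 mmol/kg
pCO2 = [CO2*]/KH = 4.646×10^-5 / 3.162×10^-2 = 1470 μatm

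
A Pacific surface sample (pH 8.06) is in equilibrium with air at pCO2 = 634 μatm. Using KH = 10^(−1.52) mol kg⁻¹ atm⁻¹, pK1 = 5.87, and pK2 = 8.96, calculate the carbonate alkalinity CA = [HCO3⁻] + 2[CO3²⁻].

CA = 3.71 mmol/kg

[CO2*] = KH · pCO2 = 10^(−1.52) × 634×10^-6 = 1.915×10^-5 mol/kg
α₀ = 1/(1 + K1/[H⁺] + K1K2/[H⁺]²) = 1/(1 + 10^+2.19 + 10^+1.29) = 0.005702
DIC = [CO2*]/α₀ = 1.915×10^-5 / 0.005702 = 3.358 mmol/kg
CA = (α₁ + 2α₂)·DIC = (0.8831 + 2×0.1112) × 3.358 = 3.71 mmol/kg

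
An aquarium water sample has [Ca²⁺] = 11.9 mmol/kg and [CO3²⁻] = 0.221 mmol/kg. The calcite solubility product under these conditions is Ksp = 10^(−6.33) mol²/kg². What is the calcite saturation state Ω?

Ω = 5.62

Ksp = 10^(−6.33) = 4.677×10^-7
Ω = [Ca²⁺][CO3²⁻]/Ksp = (11.9×10^-3)(0.221×10^-3) / 4.677×10^-7 = 5.62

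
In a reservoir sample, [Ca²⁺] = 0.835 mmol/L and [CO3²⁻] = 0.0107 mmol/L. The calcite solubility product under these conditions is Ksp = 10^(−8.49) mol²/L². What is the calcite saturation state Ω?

Ω = 2.76

Ksp = 10^(−8.49) = 3.236×10^-9
Ω = [Ca²⁺][CO3²⁻]/Ksp = (0.835×10^-3)(0.0107×10^-3) / 3.236×10^-9 = 2.76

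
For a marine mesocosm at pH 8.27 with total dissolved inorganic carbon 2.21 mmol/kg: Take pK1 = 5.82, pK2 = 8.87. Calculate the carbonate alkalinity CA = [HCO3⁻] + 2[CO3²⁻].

CA = 2.65 mmol/kg

CA = [HCO3⁻] + 2[CO3²⁻] = (α₁ + 2α₂)·DIC
At pH 8.27: [H⁺]/K1 = 10^-2.45 = 0.0035481, K2/[H⁺] = 10^-0.60 = 0.25119
α₁ = 1/(1 + 0.0035481 + 0.25119) = 1/1.2547 = 0.7970; α₂ = α₁·K2/[H⁺] = 0.2002
α₁ + 2α₂ = 1.1974
CA = 1.1974 × 2.21 = 2.65 mmol/kg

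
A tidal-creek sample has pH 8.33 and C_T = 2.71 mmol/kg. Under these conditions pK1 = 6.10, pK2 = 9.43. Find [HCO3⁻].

α₁ = 1 / (1 + [H⁺]/K1 + K2/[H⁺]) = 1 / (1 + 10^-2.23 + 10^-1.10)
   = 1 / (1 + 0.0058884 + 0.079433) = 1/1.0853 = 0.9214
[HCO3⁻] = α₁ × DIC = 0.9214 × 2.71 = 2.50 mmol/kg

[HCO3⁻] = 2.50 mmol/kg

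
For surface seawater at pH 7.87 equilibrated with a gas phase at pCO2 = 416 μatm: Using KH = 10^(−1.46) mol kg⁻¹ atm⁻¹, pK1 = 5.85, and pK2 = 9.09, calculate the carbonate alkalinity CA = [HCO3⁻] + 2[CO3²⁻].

[CO2*] = KH · pCO2 = 10^(−1.46) × 416×10^-6 = 1.442×10^-5 mol/kg
α₀ = 1/(1 + K1/[H⁺] + K1K2/[H⁺]²) = 1/(1 + 10^+2.02 + 10^+0.80) = 0.008927
DIC = [CO2*]/α₀ = 1.442×10^-5 / 0.008927 = 1.616 mmol/kg
CA = (α₁ + 2α₂)·DIC = (0.9347 + 2×0.05632) × 1.616 = 1.69 mmol/kg

CA = 1.69 mmol/kg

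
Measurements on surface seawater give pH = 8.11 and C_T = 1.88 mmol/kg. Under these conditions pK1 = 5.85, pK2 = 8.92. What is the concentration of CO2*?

α₀ = 1 / (1 + K1/[H⁺] + K1K2/[H⁺]²) = 1 / (1 + 10^+2.26 + 10^+1.45)
   = 1 / (1 + 181.97 + 28.184) = 1/211.15 = 0.004736
[CO2*] = α₀ × DIC = 0.004736 × 1.88 = 0.00890 mmol/kg = 8.90 μmol/kg

[CO2*] = 8.90 μmol/kg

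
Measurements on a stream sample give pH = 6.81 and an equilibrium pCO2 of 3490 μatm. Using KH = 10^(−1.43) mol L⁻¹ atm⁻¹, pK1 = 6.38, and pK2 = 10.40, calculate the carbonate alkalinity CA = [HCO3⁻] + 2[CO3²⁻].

CA = 0.349 mmol/L

[CO2*] = KH · pCO2 = 10^(−1.43) × 3490×10^-6 = 1.297×10^-4 mol/L
α₀ = 1/(1 + K1/[H⁺] + K1K2/[H⁺]²) = 1/(1 + 10^+0.43 + 10^-3.16) = 0.2708
DIC = [CO2*]/α₀ = 1.297×10^-4 / 0.2708 = 0.4788 mmol/L
CA = (α₁ + 2α₂)·DIC = (0.7290 + 2×0.0001874) × 0.4788 = 0.349 mmol/L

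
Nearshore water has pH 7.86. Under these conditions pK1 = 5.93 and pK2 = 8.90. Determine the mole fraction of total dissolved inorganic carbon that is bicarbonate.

α₁ = 1 / (1 + [H⁺]/K1 + K2/[H⁺]) = 1 / (1 + 10^-1.93 + 10^-1.04)
   = 1 / (1 + 0.011749 + 0.091201) = 1/1.1030 = 0.9067

α₁ = 0.907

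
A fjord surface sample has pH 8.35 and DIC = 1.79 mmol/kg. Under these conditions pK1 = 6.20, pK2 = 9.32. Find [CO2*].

α₀ = 1 / (1 + K1/[H⁺] + K1K2/[H⁺]²) = 1 / (1 + 10^+2.15 + 10^+1.18)
   = 1 / (1 + 141.25 + 15.136) = 1/157.39 = 0.006354
[CO2*] = α₀ × DIC = 0.006354 × 1.79 = 0.0114 mmol/kg = 11.4 μmol/kg

[CO2*] = 11.4 μmol/kg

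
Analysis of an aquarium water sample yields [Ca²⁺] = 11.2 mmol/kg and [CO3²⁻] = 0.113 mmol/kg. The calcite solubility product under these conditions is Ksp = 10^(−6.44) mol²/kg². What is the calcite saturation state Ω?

Ω = 3.49

Ksp = 10^(−6.44) = 3.631×10^-7
Ω = [Ca²⁺][CO3²⁻]/Ksp = (11.2×10^-3)(0.113×10^-3) / 3.631×10^-7 = 3.49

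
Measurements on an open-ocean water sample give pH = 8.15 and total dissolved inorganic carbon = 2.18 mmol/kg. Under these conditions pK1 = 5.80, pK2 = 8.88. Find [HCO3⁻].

[HCO3⁻] = 1.83 mmol/kg

α₁ = 1 / (1 + [H⁺]/K1 + K2/[H⁺]) = 1 / (1 + 10^-2.35 + 10^-0.73)
   = 1 / (1 + 0.0044668 + 0.18621) = 1/1.1907 = 0.8399
[HCO3⁻] = α₁ × DIC = 0.8399 × 2.18 = 1.83 mmol/kg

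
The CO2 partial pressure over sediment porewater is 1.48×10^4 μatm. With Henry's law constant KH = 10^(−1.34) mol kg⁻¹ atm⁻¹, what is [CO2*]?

KH = 10^(−1.34) = 4.571×10^-2 mol kg⁻¹ atm⁻¹
[CO2*] = KH · pCO2 = 4.571×10^-2 × 1.48×10^4×10^-6 atm = 6.76×10^-4 mol/kg

[CO2*] = 676 μmol/kg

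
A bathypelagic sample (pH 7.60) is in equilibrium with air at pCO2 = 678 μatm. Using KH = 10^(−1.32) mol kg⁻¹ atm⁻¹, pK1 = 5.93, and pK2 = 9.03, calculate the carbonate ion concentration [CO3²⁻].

[CO3²⁻] = 0.0564 mmol/kg

[CO2*] = KH · pCO2 = 10^(−1.32) × 678×10^-6 = 3.245×10^-5 mol/kg
α₀ = 1/(1 + K1/[H⁺] + K1K2/[H⁺]²) = 1/(1 + 10^+1.67 + 10^+0.24) = 0.02020
DIC = [CO2*]/α₀ = 3.245×10^-5 / 0.02020 = 1.607 mmol/kg
[CO3²⁻] = α₂·DIC; α₂ = 0.03510, so [CO3²⁻] = 0.03510 × 1.607 = 0.0564 mmol/kg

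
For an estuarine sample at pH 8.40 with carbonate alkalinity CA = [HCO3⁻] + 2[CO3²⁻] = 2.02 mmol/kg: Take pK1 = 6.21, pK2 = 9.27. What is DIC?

CA = [HCO3⁻] + 2[CO3²⁻] = (α₁ + 2α₂)·DIC
At pH 8.40: [H⁺]/K1 = 10^-2.19 = 0.0064565, K2/[H⁺] = 10^-0.87 = 0.13490
α₁ = 1/(1 + 0.0064565 + 0.13490) = 1/1.1414 = 0.8762; α₂ = α₁·K2/[H⁺] = 0.1182
α₁ + 2α₂ = 1.1125
DIC = CA / (α₁ + 2α₂) = 2.02 / 1.1125 = 1.82 mmol/kg

DIC = 1.82 mmol/kg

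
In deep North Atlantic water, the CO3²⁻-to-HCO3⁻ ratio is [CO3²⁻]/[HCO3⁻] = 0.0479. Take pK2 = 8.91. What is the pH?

From K2 = [H⁺][CO3²⁻]/[HCO3⁻]:  pH = pK2 + log₁₀([CO3²⁻]/[HCO3⁻])
log₁₀(0.0479) = -1.320
pH = 8.91 + (-1.320) = 7.59

pH = 7.59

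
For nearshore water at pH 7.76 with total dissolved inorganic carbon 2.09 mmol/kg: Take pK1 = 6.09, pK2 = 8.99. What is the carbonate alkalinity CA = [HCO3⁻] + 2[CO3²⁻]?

CA = [HCO3⁻] + 2[CO3²⁻] = (α₁ + 2α₂)·DIC
At pH 7.76: [H⁺]/K1 = 10^-1.67 = 0.021380, K2/[H⁺] = 10^-1.23 = 0.058884
α₁ = 1/(1 + 0.021380 + 0.058884) = 1/1.0803 = 0.9257; α₂ = α₁·K2/[H⁺] = 0.05451
α₁ + 2α₂ = 1.0347
CA = 1.0347 × 2.09 = 2.16 mmol/kg

CA = 2.16 mmol/kg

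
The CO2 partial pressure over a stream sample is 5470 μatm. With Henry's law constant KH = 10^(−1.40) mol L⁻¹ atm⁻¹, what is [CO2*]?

KH = 10^(−1.40) = 3.981×10^-2 mol L⁻¹ atm⁻¹
[CO2*] = KH · pCO2 = 3.981×10^-2 × 5470×10^-6 atm = 2.18×10^-4 mol/L

[CO2*] = 218 μmol/L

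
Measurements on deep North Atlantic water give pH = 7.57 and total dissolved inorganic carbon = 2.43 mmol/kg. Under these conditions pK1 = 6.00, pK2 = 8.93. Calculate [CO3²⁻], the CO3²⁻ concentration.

α₂ = 1 / (1 + [H⁺]/K2 + [H⁺]²/(K1K2)) = 1 / (1 + 10^+1.36 + 10^-0.21)
   = 1 / (1 + 22.909 + 0.61660) = 1/24.525 = 0.04077
[CO3²⁻] = α₂ × DIC = 0.04077 × 2.43 = 0.0991 mmol/kg

[CO3²⁻] = 0.0991 mmol/kg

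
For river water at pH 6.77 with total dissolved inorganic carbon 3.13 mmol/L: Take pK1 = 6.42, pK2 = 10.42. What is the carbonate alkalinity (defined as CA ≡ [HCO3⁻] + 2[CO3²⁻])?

CA = [HCO3⁻] + 2[CO3²⁻] = (α₁ + 2α₂)·DIC
At pH 6.77: [H⁺]/K1 = 10^-0.35 = 0.44668, K2/[H⁺] = 10^-3.65 = 0.00022387
α₁ = 1/(1 + 0.44668 + 0.00022387) = 1/1.4469 = 0.6911; α₂ = α₁·K2/[H⁺] = 0.0001547
α₁ + 2α₂ = 0.6914
CA = 0.6914 × 3.13 = 2.16 mmol/L

CA = 2.16 mmol/L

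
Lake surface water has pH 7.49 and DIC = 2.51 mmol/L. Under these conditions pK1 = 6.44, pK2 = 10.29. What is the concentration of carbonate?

[CO3²⁻] = 3.65 μmol/L

α₂ = 1 / (1 + [H⁺]/K2 + [H⁺]²/(K1K2)) = 1 / (1 + 10^+2.80 + 10^+1.75)
   = 1 / (1 + 630.96 + 56.234) = 1/688.19 = 0.001453
[CO3²⁻] = α₂ × DIC = 0.001453 × 2.51 = 0.00365 mmol/L = 3.65 μmol/L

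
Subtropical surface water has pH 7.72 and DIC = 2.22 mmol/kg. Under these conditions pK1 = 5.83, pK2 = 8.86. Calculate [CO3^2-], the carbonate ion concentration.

α₂ = 1 / (1 + [H⁺]/K2 + [H⁺]²/(K1K2)) = 1 / (1 + 10^+1.14 + 10^-0.75)
   = 1 / (1 + 13.804 + 0.17783) = 1/14.982 = 0.06675
[CO3²⁻] = α₂ × DIC = 0.06675 × 2.22 = 0.148 mmol/kg

[CO3²⁻] = 0.148 mmol/kg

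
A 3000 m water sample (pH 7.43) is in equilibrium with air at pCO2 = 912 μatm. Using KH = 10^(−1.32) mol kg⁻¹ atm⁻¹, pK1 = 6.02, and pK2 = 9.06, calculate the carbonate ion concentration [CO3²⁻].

[CO3²⁻] = 0.0263 mmol/kg

[CO2*] = KH · pCO2 = 10^(−1.32) × 912×10^-6 = 4.365×10^-5 mol/kg
α₀ = 1/(1 + K1/[H⁺] + K1K2/[H⁺]²) = 1/(1 + 10^+1.41 + 10^-0.22) = 0.03662
DIC = [CO2*]/α₀ = 4.365×10^-5 / 0.03662 = 1.192 mmol/kg
[CO3²⁻] = α₂·DIC; α₂ = 0.02207, so [CO3²⁻] = 0.02207 × 1.192 = 0.0263 mmol/kg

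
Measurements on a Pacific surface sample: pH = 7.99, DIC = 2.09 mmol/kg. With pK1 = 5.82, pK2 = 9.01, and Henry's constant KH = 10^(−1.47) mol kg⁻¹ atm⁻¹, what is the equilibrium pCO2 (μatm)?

α₀ = 1 / (1 + K1/[H⁺] + K1K2/[H⁺]²) = 1 / (1 + 10^+2.17 + 10^+1.15)
   = 1 / (1 + 147.91 + 14.125) = 1/163.04 = 0.006134
[CO2*] = α₀ × DIC = 0.006134 × 2.09 = 0.01282 mmol/kg = 12.82 μmol/kg
pCO2 = [CO2*]/KH = 1.282×10^-5 / 3.388×10^-2 = 378 μatm

pCO2 = 378 μatm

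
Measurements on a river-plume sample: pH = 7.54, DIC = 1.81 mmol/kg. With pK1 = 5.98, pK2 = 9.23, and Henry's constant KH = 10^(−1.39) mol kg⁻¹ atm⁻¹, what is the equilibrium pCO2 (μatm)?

pCO2 = 1170 μatm

α₀ = 1 / (1 + K1/[H⁺] + K1K2/[H⁺]²) = 1 / (1 + 10^+1.56 + 10^-0.13)
   = 1 / (1 + 36.308 + 0.74131) = 1/38.049 = 0.02628
[CO2*] = α₀ × DIC = 0.02628 × 1.81 = 0.04757 mmol/kg
pCO2 = [CO2*]/KH = 4.757×10^-5 / 4.074×10^-2 = 1170 μatm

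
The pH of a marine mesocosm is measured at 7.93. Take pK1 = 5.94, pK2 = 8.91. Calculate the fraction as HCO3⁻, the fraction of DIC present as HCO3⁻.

α₁ = 0.897

α₁ = 1 / (1 + [H⁺]/K1 + K2/[H⁺]) = 1 / (1 + 10^-1.99 + 10^-0.98)
   = 1 / (1 + 0.010233 + 0.10471) = 1/1.1149 = 0.8969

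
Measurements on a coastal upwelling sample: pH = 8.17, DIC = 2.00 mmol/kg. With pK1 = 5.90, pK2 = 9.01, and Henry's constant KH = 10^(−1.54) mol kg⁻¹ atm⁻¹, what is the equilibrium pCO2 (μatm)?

α₀ = 1 / (1 + K1/[H⁺] + K1K2/[H⁺]²) = 1 / (1 + 10^+2.27 + 10^+1.43)
   = 1 / (1 + 186.21 + 26.915) = 1/214.12 = 0.004670
[CO2*] = α₀ × DIC = 0.004670 × 2.00 = 0.009340 mmol/kg = 9.340 μmol/kg
pCO2 = [CO2*]/KH = 9.340×10^-6 / 2.884×10^-2 = 324 μatm

pCO2 = 324 μatm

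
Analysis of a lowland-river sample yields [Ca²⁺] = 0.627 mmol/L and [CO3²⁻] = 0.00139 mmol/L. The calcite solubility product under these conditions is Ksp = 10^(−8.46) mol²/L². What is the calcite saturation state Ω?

Ω = 0.251

Ksp = 10^(−8.46) = 3.467×10^-9
Ω = [Ca²⁺][CO3²⁻]/Ksp = (0.627×10^-3)(0.00139×10^-3) / 3.467×10^-9 = 0.251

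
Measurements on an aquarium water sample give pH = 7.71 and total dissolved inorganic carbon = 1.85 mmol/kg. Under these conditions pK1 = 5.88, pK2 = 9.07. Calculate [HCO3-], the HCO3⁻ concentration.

[HCO3⁻] = 1.75 mmol/kg

α₁ = 1 / (1 + [H⁺]/K1 + K2/[H⁺]) = 1 / (1 + 10^-1.83 + 10^-1.36)
   = 1 / (1 + 0.014791 + 0.043652) = 1/1.0584 = 0.9448
[HCO3⁻] = α₁ × DIC = 0.9448 × 1.85 = 1.75 mmol/kg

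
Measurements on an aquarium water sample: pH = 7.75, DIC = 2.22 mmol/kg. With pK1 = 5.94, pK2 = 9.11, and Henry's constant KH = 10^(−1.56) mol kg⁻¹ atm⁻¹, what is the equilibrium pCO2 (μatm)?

α₀ = 1 / (1 + K1/[H⁺] + K1K2/[H⁺]²) = 1 / (1 + 10^+1.81 + 10^+0.45)
   = 1 / (1 + 64.565 + 2.8184) = 1/68.384 = 0.01462
[CO2*] = α₀ × DIC = 0.01462 × 2.22 = 0.03246 mmol/kg
pCO2 = [CO2*]/KH = 3.246×10^-5 / 2.754×10^-2 = 1180 μatm

pCO2 = 1180 μatm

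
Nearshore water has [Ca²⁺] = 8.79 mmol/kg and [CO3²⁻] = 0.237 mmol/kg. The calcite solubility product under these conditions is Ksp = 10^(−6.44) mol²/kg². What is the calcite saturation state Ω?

Ksp = 10^(−6.44) = 3.631×10^-7
Ω = [Ca²⁺][CO3²⁻]/Ksp = (8.79×10^-3)(0.237×10^-3) / 3.631×10^-7 = 5.74

Ω = 5.74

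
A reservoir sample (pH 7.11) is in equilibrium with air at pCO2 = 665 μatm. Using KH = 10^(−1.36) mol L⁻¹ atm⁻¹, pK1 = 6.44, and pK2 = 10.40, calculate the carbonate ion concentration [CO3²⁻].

[CO3²⁻] = 0.0696 μmol/L

[CO2*] = KH · pCO2 = 10^(−1.36) × 665×10^-6 = 2.903×10^-5 mol/L
α₀ = 1/(1 + K1/[H⁺] + K1K2/[H⁺]²) = 1/(1 + 10^+0.67 + 10^-2.62) = 0.1761
DIC = [CO2*]/α₀ = 2.903×10^-5 / 0.1761 = 0.1649 mmol/L
[CO3²⁻] = α₂·DIC; α₂ = 0.0004223, so [CO3²⁻] = 0.0004223 × 0.1649 = 6.96×10^-5 mmol/L = 0.0696 μmol/L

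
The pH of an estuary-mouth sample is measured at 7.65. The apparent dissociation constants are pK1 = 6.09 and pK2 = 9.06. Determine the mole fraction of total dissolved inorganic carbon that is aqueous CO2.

α₀ = 1 / (1 + K1/[H⁺] + K1K2/[H⁺]²) = 1 / (1 + 10^+1.56 + 10^+0.15)
   = 1 / (1 + 36.308 + 1.4125) = 1/38.720 = 0.02583

α₀ = 0.0258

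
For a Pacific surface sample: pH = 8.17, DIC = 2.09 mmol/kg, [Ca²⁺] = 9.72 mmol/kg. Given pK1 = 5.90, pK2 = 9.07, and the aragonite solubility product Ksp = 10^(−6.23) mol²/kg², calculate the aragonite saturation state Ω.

Ω = 3.84

α₂ = 1 / (1 + [H⁺]/K2 + [H⁺]²/(K1K2)) = 1 / (1 + 10^+0.90 + 10^-1.37)
   = 1 / (1 + 7.9433 + 0.042658) = 1/8.9859 = 0.1113
[CO3²⁻] = α₂ × DIC = 0.1113 × 2.09 = 0.2326 mmol/kg
Ksp = 10^(−6.23) = 5.888×10^-7
Ω = [Ca²⁺][CO3²⁻]/Ksp = (9.72×10^-3)(2.326×10^-4) / 5.888×10^-7 = 3.84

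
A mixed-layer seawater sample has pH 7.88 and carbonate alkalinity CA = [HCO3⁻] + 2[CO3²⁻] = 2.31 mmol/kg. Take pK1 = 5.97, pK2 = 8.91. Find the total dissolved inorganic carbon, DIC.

CA = [HCO3⁻] + 2[CO3²⁻] = (α₁ + 2α₂)·DIC
At pH 7.88: [H⁺]/K1 = 10^-1.91 = 0.012303, K2/[H⁺] = 10^-1.03 = 0.093325
α₁ = 1/(1 + 0.012303 + 0.093325) = 1/1.1056 = 0.9045; α₂ = α₁·K2/[H⁺] = 0.08441
α₁ + 2α₂ = 1.0733
DIC = CA / (α₁ + 2α₂) = 2.31 / 1.0733 = 2.15 mmol/kg

DIC = 2.15 mmol/kg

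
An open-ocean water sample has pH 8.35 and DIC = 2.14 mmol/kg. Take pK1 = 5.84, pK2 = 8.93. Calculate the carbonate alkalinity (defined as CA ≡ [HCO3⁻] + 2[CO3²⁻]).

CA = 2.58 mmol/kg

CA = [HCO3⁻] + 2[CO3²⁻] = (α₁ + 2α₂)·DIC
At pH 8.35: [H⁺]/K1 = 10^-2.51 = 0.0030903, K2/[H⁺] = 10^-0.58 = 0.26303
α₁ = 1/(1 + 0.0030903 + 0.26303) = 1/1.2661 = 0.7898; α₂ = α₁·K2/[H⁺] = 0.2077
α₁ + 2α₂ = 1.2053
CA = 1.2053 × 2.14 = 2.58 mmol/kg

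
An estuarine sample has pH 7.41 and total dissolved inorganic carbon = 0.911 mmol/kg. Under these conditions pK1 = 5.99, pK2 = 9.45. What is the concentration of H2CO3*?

[CO2*] = 0.0331 mmol/kg

α₀ = 1 / (1 + K1/[H⁺] + K1K2/[H⁺]²) = 1 / (1 + 10^+1.42 + 10^-0.62)
   = 1 / (1 + 26.303 + 0.23988) = 1/27.543 = 0.03631
[CO2*] = α₀ × DIC = 0.03631 × 0.911 = 0.0331 mmol/kg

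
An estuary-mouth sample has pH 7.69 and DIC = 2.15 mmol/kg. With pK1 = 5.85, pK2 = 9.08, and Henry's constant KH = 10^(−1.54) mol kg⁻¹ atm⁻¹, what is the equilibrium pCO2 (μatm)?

pCO2 = 1020 μatm

α₀ = 1 / (1 + K1/[H⁺] + K1K2/[H⁺]²) = 1 / (1 + 10^+1.84 + 10^+0.45)
   = 1 / (1 + 69.183 + 2.8184) = 1/73.001 = 0.01370
[CO2*] = α₀ × DIC = 0.01370 × 2.15 = 0.02945 mmol/kg
pCO2 = [CO2*]/KH = 2.945×10^-5 / 2.884×10^-2 = 1020 μatm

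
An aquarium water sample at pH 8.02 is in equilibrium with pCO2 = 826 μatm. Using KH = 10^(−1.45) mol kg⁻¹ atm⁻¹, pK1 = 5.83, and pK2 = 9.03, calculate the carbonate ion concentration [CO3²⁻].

[CO3²⁻] = 0.444 mmol/kg

[CO2*] = KH · pCO2 = 10^(−1.45) × 826×10^-6 = 2.931×10^-5 mol/kg
α₀ = 1/(1 + K1/[H⁺] + K1K2/[H⁺]²) = 1/(1 + 10^+2.19 + 10^+1.18) = 0.005847
DIC = [CO2*]/α₀ = 2.931×10^-5 / 0.005847 = 5.012 mmol/kg
[CO3²⁻] = α₂·DIC; α₂ = 0.08850, so [CO3²⁻] = 0.08850 × 5.012 = 0.444 mmol/kg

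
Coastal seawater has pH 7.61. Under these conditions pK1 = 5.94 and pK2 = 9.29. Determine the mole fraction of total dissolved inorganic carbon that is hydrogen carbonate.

α₁ = 0.959

α₁ = 1 / (1 + [H⁺]/K1 + K2/[H⁺]) = 1 / (1 + 10^-1.67 + 10^-1.68)
   = 1 / (1 + 0.021380 + 0.020893) = 1/1.0423 = 0.9594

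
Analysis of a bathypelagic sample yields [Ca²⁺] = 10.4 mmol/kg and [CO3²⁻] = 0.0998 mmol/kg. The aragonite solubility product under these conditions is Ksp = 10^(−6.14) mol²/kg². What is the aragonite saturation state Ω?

Ksp = 10^(−6.14) = 7.244×10^-7
Ω = [Ca²⁺][CO3²⁻]/Ksp = (10.4×10^-3)(0.0998×10^-3) / 7.244×10^-7 = 1.43

Ω = 1.43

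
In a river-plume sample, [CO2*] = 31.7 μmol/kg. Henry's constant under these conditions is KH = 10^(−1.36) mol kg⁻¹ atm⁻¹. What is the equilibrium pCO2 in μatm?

KH = 10^(−1.36) = 4.365×10^-2 mol kg⁻¹ atm⁻¹
pCO2 = [CO2*]/KH = 31.7×10^-6 / 4.365×10^-2 = 7.26×10^-4 atm = 726 μatm

pCO2 = 726 μatm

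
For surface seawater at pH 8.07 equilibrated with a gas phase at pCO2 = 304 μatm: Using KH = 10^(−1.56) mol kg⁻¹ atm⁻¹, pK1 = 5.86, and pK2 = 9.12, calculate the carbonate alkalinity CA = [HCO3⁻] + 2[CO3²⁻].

CA = 1.60 mmol/kg

[CO2*] = KH · pCO2 = 10^(−1.56) × 304×10^-6 = 8.373×10^-6 mol/kg
α₀ = 1/(1 + K1/[H⁺] + K1K2/[H⁺]²) = 1/(1 + 10^+2.21 + 10^+1.16) = 0.005630
DIC = [CO2*]/α₀ = 8.373×10^-6 / 0.005630 = 1.487 mmol/kg
CA = (α₁ + 2α₂)·DIC = (0.9130 + 2×0.08137) × 1.487 = 1.60 mmol/kg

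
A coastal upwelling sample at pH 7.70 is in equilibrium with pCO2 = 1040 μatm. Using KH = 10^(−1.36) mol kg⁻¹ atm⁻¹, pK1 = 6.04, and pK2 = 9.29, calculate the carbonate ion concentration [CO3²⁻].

[CO2*] = KH · pCO2 = 10^(−1.36) × 1040×10^-6 = 4.540×10^-5 mol/kg
α₀ = 1/(1 + K1/[H⁺] + K1K2/[H⁺]²) = 1/(1 + 10^+1.66 + 10^+0.07) = 0.02088
DIC = [CO2*]/α₀ = 4.540×10^-5 / 0.02088 = 2.174 mmol/kg
[CO3²⁻] = α₂·DIC; α₂ = 0.02454, so [CO3²⁻] = 0.02454 × 2.174 = 0.0533 mmol/kg

[CO3²⁻] = 0.0533 mmol/kg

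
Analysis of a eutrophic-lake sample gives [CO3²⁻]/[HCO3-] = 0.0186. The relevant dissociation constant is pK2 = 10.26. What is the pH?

pH = 8.53

From K2 = [H⁺][CO3²⁻]/[HCO3-]:  pH = pK2 + log₁₀([CO3²⁻]/[HCO3-])
log₁₀(0.0186) = -1.730
pH = 10.26 + (-1.730) = 8.53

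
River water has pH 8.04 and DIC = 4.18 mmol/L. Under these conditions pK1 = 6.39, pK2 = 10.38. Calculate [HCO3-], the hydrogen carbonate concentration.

α₁ = 1 / (1 + [H⁺]/K1 + K2/[H⁺]) = 1 / (1 + 10^-1.65 + 10^-2.34)
   = 1 / (1 + 0.022387 + 0.0045709) = 1/1.0270 = 0.9737
[HCO3⁻] = α₁ × DIC = 0.9737 × 4.18 = 4.07 mmol/L

[HCO3⁻] = 4.07 mmol/L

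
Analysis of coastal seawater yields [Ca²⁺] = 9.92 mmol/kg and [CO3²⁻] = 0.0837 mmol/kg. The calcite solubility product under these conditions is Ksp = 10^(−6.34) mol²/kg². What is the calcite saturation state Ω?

Ω = 1.82

Ksp = 10^(−6.34) = 4.571×10^-7
Ω = [Ca²⁺][CO3²⁻]/Ksp = (9.92×10^-3)(0.0837×10^-3) / 4.571×10^-7 = 1.82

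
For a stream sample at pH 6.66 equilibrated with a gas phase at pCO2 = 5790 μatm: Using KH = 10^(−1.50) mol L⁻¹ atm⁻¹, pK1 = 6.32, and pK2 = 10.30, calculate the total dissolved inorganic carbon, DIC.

DIC = 0.584 mmol/L

[CO2*] = KH · pCO2 = 10^(−1.50) × 5790×10^-6 = 1.831×10^-4 mol/L
α₀ = 1/(1 + K1/[H⁺] + K1K2/[H⁺]²) = 1/(1 + 10^+0.34 + 10^-3.30) = 0.3137
DIC = [CO2*]/α₀ = 1.831×10^-4 / 0.3137 = 0.584 mmol/L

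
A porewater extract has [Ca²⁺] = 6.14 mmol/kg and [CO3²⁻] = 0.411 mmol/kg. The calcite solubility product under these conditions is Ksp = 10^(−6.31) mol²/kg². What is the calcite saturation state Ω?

Ksp = 10^(−6.31) = 4.898×10^-7
Ω = [Ca²⁺][CO3²⁻]/Ksp = (6.14×10^-3)(0.411×10^-3) / 4.898×10^-7 = 5.15

Ω = 5.15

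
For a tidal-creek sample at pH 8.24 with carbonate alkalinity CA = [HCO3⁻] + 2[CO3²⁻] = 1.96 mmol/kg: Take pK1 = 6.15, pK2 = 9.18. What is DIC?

CA = [HCO3⁻] + 2[CO3²⁻] = (α₁ + 2α₂)·DIC
At pH 8.24: [H⁺]/K1 = 10^-2.09 = 0.0081283, K2/[H⁺] = 10^-0.94 = 0.11482
α₁ = 1/(1 + 0.0081283 + 0.11482) = 1/1.1229 = 0.8905; α₂ = α₁·K2/[H⁺] = 0.1022
α₁ + 2α₂ = 1.0950
DIC = CA / (α₁ + 2α₂) = 1.96 / 1.0950 = 1.79 mmol/kg

DIC = 1.79 mmol/kg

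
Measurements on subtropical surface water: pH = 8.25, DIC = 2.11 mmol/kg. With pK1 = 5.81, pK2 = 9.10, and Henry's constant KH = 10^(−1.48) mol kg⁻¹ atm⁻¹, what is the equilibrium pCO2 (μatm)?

pCO2 = 202 μatm

α₀ = 1 / (1 + K1/[H⁺] + K1K2/[H⁺]²) = 1 / (1 + 10^+2.44 + 10^+1.59)
   = 1 / (1 + 275.42 + 38.905) = 1/315.33 = 0.003171
[CO2*] = α₀ × DIC = 0.003171 × 2.11 = 0.006691 mmol/kg = 6.691 μmol/kg
pCO2 = [CO2*]/KH = 6.691×10^-6 / 3.311×10^-2 = 202 μatm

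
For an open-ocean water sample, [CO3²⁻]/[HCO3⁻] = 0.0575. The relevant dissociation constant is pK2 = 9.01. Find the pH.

From K2 = [H⁺][CO3²⁻]/[HCO3⁻]:  pH = pK2 + log₁₀([CO3²⁻]/[HCO3⁻])
log₁₀(0.0575) = -1.240
pH = 9.01 + (-1.240) = 7.77

pH = 7.77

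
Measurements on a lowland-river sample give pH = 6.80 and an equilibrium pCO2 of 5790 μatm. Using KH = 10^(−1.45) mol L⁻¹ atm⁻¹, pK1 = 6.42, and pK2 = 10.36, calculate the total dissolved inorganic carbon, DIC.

DIC = 0.698 mmol/L

[CO2*] = KH · pCO2 = 10^(−1.45) × 5790×10^-6 = 2.054×10^-4 mol/L
α₀ = 1/(1 + K1/[H⁺] + K1K2/[H⁺]²) = 1/(1 + 10^+0.38 + 10^-3.18) = 0.2942
DIC = [CO2*]/α₀ = 2.054×10^-4 / 0.2942 = 0.698 mmol/L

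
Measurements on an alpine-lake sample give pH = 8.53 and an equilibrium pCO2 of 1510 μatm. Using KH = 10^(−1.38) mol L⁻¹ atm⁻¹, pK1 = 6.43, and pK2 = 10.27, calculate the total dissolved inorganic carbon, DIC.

[CO2*] = KH · pCO2 = 10^(−1.38) × 1510×10^-6 = 6.295×10^-5 mol/L
α₀ = 1/(1 + K1/[H⁺] + K1K2/[H⁺]²) = 1/(1 + 10^+2.10 + 10^+0.36) = 0.007741
DIC = [CO2*]/α₀ = 6.295×10^-5 / 0.007741 = 8.13 mmol/L

DIC = 8.13 mmol/L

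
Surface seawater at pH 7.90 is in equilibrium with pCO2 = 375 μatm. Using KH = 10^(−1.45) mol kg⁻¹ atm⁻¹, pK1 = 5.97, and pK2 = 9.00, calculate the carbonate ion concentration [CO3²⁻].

[CO2*] = KH · pCO2 = 10^(−1.45) × 375×10^-6 = 1.331×10^-5 mol/kg
α₀ = 1/(1 + K1/[H⁺] + K1K2/[H⁺]²) = 1/(1 + 10^+1.93 + 10^+0.83) = 0.01077
DIC = [CO2*]/α₀ = 1.331×10^-5 / 0.01077 = 1.236 mmol/kg
[CO3²⁻] = α₂·DIC; α₂ = 0.07280, so [CO3²⁻] = 0.07280 × 1.236 = 0.0900 mmol/kg

[CO3²⁻] = 0.0900 mmol/kg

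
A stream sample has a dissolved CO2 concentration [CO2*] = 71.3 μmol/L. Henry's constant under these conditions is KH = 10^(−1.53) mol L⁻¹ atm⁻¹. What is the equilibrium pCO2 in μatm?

pCO2 = 2420 μatm

KH = 10^(−1.53) = 2.951×10^-2 mol L⁻¹ atm⁻¹
pCO2 = [CO2*]/KH = 71.3×10^-6 / 2.951×10^-2 = 2.42×10^-3 atm = 2420 μatm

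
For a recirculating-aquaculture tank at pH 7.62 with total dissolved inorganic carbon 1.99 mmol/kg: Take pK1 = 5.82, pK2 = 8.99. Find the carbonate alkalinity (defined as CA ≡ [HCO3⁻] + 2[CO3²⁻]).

CA = 2.04 mmol/kg

CA = [HCO3⁻] + 2[CO3²⁻] = (α₁ + 2α₂)·DIC
At pH 7.62: [H⁺]/K1 = 10^-1.80 = 0.015849, K2/[H⁺] = 10^-1.37 = 0.042658
α₁ = 1/(1 + 0.015849 + 0.042658) = 1/1.0585 = 0.9447; α₂ = α₁·K2/[H⁺] = 0.04030
α₁ + 2α₂ = 1.0253
CA = 1.0253 × 1.99 = 2.04 mmol/kg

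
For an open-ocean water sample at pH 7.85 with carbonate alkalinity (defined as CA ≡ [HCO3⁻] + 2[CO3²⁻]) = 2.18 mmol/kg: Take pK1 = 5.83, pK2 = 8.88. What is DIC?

DIC = 2.03 mmol/kg

CA = [HCO3⁻] + 2[CO3²⁻] = (α₁ + 2α₂)·DIC
At pH 7.85: [H⁺]/K1 = 10^-2.02 = 0.0095499, K2/[H⁺] = 10^-1.03 = 0.093325
α₁ = 1/(1 + 0.0095499 + 0.093325) = 1/1.1029 = 0.9067; α₂ = α₁·K2/[H⁺] = 0.08462
α₁ + 2α₂ = 1.0760
DIC = CA / (α₁ + 2α₂) = 2.18 / 1.0760 = 2.03 mmol/kg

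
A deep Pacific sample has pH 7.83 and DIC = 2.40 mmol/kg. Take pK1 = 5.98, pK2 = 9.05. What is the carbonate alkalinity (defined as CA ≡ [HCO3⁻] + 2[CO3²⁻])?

CA = [HCO3⁻] + 2[CO3²⁻] = (α₁ + 2α₂)·DIC
At pH 7.83: [H⁺]/K1 = 10^-1.85 = 0.014125, K2/[H⁺] = 10^-1.22 = 0.060256
α₁ = 1/(1 + 0.014125 + 0.060256) = 1/1.0744 = 0.9308; α₂ = α₁·K2/[H⁺] = 0.05608
α₁ + 2α₂ = 1.0429
CA = 1.0429 × 2.40 = 2.50 mmol/kg

CA = 2.50 mmol/kg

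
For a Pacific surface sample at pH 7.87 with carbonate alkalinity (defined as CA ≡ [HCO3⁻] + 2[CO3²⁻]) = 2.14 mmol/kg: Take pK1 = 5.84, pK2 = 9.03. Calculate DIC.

CA = [HCO3⁻] + 2[CO3²⁻] = (α₁ + 2α₂)·DIC
At pH 7.87: [H⁺]/K1 = 10^-2.03 = 0.0093325, K2/[H⁺] = 10^-1.16 = 0.069183
α₁ = 1/(1 + 0.0093325 + 0.069183) = 1/1.0785 = 0.9272; α₂ = α₁·K2/[H⁺] = 0.06415
α₁ + 2α₂ = 1.0555
DIC = CA / (α₁ + 2α₂) = 2.14 / 1.0555 = 2.03 mmol/kg

DIC = 2.03 mmol/kg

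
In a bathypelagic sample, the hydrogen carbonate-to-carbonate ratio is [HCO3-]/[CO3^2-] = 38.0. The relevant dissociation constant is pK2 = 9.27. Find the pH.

pH = 7.69

From K2 = [H⁺][CO3^2-]/[HCO3-]:  pH = pK2 − log₁₀([HCO3-]/[CO3^2-])
log₁₀(38.0) = +1.580
pH = 9.27 − (+1.580) = 7.69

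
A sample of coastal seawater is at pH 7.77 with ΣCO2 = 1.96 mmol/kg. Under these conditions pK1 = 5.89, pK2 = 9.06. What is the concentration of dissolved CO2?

α₀ = 1 / (1 + K1/[H⁺] + K1K2/[H⁺]²) = 1 / (1 + 10^+1.88 + 10^+0.59)
   = 1 / (1 + 75.858 + 3.8905) = 1/80.748 = 0.01238
[CO2*] = α₀ × DIC = 0.01238 × 1.96 = 0.0243 mmol/kg

[CO2*] = 0.0243 mmol/kg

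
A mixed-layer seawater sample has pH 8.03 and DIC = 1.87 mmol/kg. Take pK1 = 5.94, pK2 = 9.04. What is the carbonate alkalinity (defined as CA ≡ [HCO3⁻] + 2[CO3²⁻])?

CA = [HCO3⁻] + 2[CO3²⁻] = (α₁ + 2α₂)·DIC
At pH 8.03: [H⁺]/K1 = 10^-2.09 = 0.0081283, K2/[H⁺] = 10^-1.01 = 0.097724
α₁ = 1/(1 + 0.0081283 + 0.097724) = 1/1.1059 = 0.9043; α₂ = α₁·K2/[H⁺] = 0.08837
α₁ + 2α₂ = 1.0810
CA = 1.0810 × 1.87 = 2.02 mmol/kg

CA = 2.02 mmol/kg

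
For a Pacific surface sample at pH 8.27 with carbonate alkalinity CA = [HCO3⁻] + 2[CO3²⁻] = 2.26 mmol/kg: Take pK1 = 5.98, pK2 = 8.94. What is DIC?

CA = [HCO3⁻] + 2[CO3²⁻] = (α₁ + 2α₂)·DIC
At pH 8.27: [H⁺]/K1 = 10^-2.29 = 0.0051286, K2/[H⁺] = 10^-0.67 = 0.21380
α₁ = 1/(1 + 0.0051286 + 0.21380) = 1/1.2189 = 0.8204; α₂ = α₁·K2/[H⁺] = 0.1754
α₁ + 2α₂ = 1.1712
DIC = CA / (α₁ + 2α₂) = 2.26 / 1.1712 = 1.93 mmol/kg

DIC = 1.93 mmol/kg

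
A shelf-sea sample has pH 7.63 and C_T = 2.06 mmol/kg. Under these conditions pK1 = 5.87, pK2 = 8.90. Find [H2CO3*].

α₀ = 1 / (1 + K1/[H⁺] + K1K2/[H⁺]²) = 1 / (1 + 10^+1.76 + 10^+0.49)
   = 1 / (1 + 57.544 + 3.0903) = 1/61.634 = 0.01622
[CO2*] = α₀ × DIC = 0.01622 × 2.06 = 0.0334 mmol/kg

[CO2*] = 0.0334 mmol/kg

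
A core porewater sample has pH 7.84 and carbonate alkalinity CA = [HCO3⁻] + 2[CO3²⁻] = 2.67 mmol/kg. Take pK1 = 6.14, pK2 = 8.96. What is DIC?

CA = [HCO3⁻] + 2[CO3²⁻] = (α₁ + 2α₂)·DIC
At pH 7.84: [H⁺]/K1 = 10^-1.70 = 0.019953, K2/[H⁺] = 10^-1.12 = 0.075858
α₁ = 1/(1 + 0.019953 + 0.075858) = 1/1.0958 = 0.9126; α₂ = α₁·K2/[H⁺] = 0.06923
α₁ + 2α₂ = 1.0510
DIC = CA / (α₁ + 2α₂) = 2.67 / 1.0510 = 2.54 mmol/kg

DIC = 2.54 mmol/kg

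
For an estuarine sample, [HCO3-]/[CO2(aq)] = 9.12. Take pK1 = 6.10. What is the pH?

From K1 = [H⁺][HCO3-]/[CO2(aq)]:  pH = pK1 + log₁₀([HCO3-]/[CO2(aq)])
log₁₀(9.12) = +0.960
pH = 6.10 + (+0.960) = 7.06

pH = 7.06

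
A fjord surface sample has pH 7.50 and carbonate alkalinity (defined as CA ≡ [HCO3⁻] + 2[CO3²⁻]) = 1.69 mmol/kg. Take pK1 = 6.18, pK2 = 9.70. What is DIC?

CA = [HCO3⁻] + 2[CO3²⁻] = (α₁ + 2α₂)·DIC
At pH 7.50: [H⁺]/K1 = 10^-1.32 = 0.047863, K2/[H⁺] = 10^-2.20 = 0.0063096
α₁ = 1/(1 + 0.047863 + 0.0063096) = 1/1.0542 = 0.9486; α₂ = α₁·K2/[H⁺] = 0.005985
α₁ + 2α₂ = 0.9606
DIC = CA / (α₁ + 2α₂) = 1.69 / 0.9606 = 1.76 mmol/kg

DIC = 1.76 mmol/kg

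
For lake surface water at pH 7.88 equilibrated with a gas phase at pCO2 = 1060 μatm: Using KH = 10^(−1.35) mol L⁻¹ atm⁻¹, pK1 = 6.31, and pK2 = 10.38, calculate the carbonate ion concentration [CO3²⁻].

[CO2*] = KH · pCO2 = 10^(−1.35) × 1060×10^-6 = 4.735×10^-5 mol/L
α₀ = 1/(1 + K1/[H⁺] + K1K2/[H⁺]²) = 1/(1 + 10^+1.57 + 10^-0.93) = 0.02613
DIC = [CO2*]/α₀ = 4.735×10^-5 / 0.02613 = 1.812 mmol/L
[CO3²⁻] = α₂·DIC; α₂ = 0.003070, so [CO3²⁻] = 0.003070 × 1.812 = 0.00556 mmol/L = 5.56 μmol/L

[CO3²⁻] = 5.56 μmol/L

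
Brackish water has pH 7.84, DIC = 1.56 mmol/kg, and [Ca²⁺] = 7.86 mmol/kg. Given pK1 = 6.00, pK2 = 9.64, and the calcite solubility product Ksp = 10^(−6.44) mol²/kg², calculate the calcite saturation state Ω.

α₂ = 1 / (1 + [H⁺]/K2 + [H⁺]²/(K1K2)) = 1 / (1 + 10^+1.80 + 10^-0.04)
   = 1 / (1 + 63.096 + 0.91201) = 1/65.008 = 0.01538
[CO3²⁻] = α₂ × DIC = 0.01538 × 1.56 = 0.02400 mmol/kg
Ksp = 10^(−6.44) = 3.631×10^-7
Ω = [Ca²⁺][CO3²⁻]/Ksp = (7.86×10^-3)(2.400×10^-5) / 3.631×10^-7 = 0.519

Ω = 0.519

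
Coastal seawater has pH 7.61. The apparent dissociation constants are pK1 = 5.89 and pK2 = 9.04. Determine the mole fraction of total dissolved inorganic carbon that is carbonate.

α₂ = 0.0352

α₂ = 1 / (1 + [H⁺]/K2 + [H⁺]²/(K1K2)) = 1 / (1 + 10^+1.43 + 10^-0.29)
   = 1 / (1 + 26.915 + 0.51286) = 1/28.428 = 0.03518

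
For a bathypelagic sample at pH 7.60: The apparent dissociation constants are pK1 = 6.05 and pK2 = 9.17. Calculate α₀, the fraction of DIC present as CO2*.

α₀ = 0.0267

α₀ = 1 / (1 + K1/[H⁺] + K1K2/[H⁺]²) = 1 / (1 + 10^+1.55 + 10^-0.02)
   = 1 / (1 + 35.481 + 0.95499) = 1/37.436 = 0.02671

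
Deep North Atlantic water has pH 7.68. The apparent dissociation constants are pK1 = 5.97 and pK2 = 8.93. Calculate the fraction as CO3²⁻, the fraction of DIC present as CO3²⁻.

α₂ = 1 / (1 + [H⁺]/K2 + [H⁺]²/(K1K2)) = 1 / (1 + 10^+1.25 + 10^-0.46)
   = 1 / (1 + 17.783 + 0.34674) = 1/19.130 = 0.05228

α₂ = 0.0523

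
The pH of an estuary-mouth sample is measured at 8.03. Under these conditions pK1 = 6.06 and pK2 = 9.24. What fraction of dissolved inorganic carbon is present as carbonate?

α₂ = 0.0575

α₂ = 1 / (1 + [H⁺]/K2 + [H⁺]²/(K1K2)) = 1 / (1 + 10^+1.21 + 10^-0.76)
   = 1 / (1 + 16.218 + 0.17378) = 1/17.392 = 0.05750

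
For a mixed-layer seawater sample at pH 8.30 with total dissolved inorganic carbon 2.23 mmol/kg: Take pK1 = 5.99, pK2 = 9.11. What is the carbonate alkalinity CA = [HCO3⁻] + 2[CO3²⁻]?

CA = [HCO3⁻] + 2[CO3²⁻] = (α₁ + 2α₂)·DIC
At pH 8.30: [H⁺]/K1 = 10^-2.31 = 0.0048978, K2/[H⁺] = 10^-0.81 = 0.15488
α₁ = 1/(1 + 0.0048978 + 0.15488) = 1/1.1598 = 0.8622; α₂ = α₁·K2/[H⁺] = 0.1335
α₁ + 2α₂ = 1.1293
CA = 1.1293 × 2.23 = 2.52 mmol/kg

CA = 2.52 mmol/kg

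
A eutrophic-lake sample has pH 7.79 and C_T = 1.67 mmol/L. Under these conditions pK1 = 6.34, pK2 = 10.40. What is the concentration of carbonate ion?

[CO3²⁻] = 3.95 μmol/L

α₂ = 1 / (1 + [H⁺]/K2 + [H⁺]²/(K1K2)) = 1 / (1 + 10^+2.61 + 10^+1.16)
   = 1 / (1 + 407.38 + 14.454) = 1/422.83 = 0.002365
[CO3²⁻] = α₂ × DIC = 0.002365 × 1.67 = 0.00395 mmol/L = 3.95 μmol/L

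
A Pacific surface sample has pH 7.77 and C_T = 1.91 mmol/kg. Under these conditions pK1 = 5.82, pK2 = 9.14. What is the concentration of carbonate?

[CO3²⁻] = 0.0773 mmol/kg

α₂ = 1 / (1 + [H⁺]/K2 + [H⁺]²/(K1K2)) = 1 / (1 + 10^+1.37 + 10^-0.58)
   = 1 / (1 + 23.442 + 0.26303) = 1/24.705 = 0.04048
[CO3²⁻] = α₂ × DIC = 0.04048 × 1.91 = 0.0773 mmol/kg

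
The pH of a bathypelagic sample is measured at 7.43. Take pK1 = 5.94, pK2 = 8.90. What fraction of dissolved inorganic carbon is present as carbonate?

α₂ = 1 / (1 + [H⁺]/K2 + [H⁺]²/(K1K2)) = 1 / (1 + 10^+1.47 + 10^-0.02)
   = 1 / (1 + 29.512 + 0.95499) = 1/31.467 = 0.03178

α₂ = 0.0318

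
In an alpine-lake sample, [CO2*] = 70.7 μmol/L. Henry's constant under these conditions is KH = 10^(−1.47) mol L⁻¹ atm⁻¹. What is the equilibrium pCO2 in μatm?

KH = 10^(−1.47) = 3.388×10^-2 mol L⁻¹ atm⁻¹
pCO2 = [CO2*]/KH = 70.7×10^-6 / 3.388×10^-2 = 2.09×10^-3 atm = 2090 μatm

pCO2 = 2090 μatm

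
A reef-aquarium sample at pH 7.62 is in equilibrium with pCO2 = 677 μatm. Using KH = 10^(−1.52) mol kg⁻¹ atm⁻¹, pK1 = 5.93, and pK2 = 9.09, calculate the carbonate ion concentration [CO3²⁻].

[CO2*] = KH · pCO2 = 10^(−1.52) × 677×10^-6 = 2.045×10^-5 mol/kg
α₀ = 1/(1 + K1/[H⁺] + K1K2/[H⁺]²) = 1/(1 + 10^+1.69 + 10^+0.22) = 0.01937
DIC = [CO2*]/α₀ = 2.045×10^-5 / 0.01937 = 1.056 mmol/kg
[CO3²⁻] = α₂·DIC; α₂ = 0.03214, so [CO3²⁻] = 0.03214 × 1.056 = 0.0339 mmol/kg

[CO3²⁻] = 0.0339 mmol/kg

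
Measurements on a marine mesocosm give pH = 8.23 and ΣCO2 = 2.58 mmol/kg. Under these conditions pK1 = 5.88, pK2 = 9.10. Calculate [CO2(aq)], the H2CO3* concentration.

α₀ = 1 / (1 + K1/[H⁺] + K1K2/[H⁺]²) = 1 / (1 + 10^+2.35 + 10^+1.48)
   = 1 / (1 + 223.87 + 30.200) = 1/255.07 = 0.003920
[CO2*] = α₀ × DIC = 0.003920 × 2.58 = 0.0101 mmol/kg = 10.1 μmol/kg

[CO2*] = 10.1 μmol/kg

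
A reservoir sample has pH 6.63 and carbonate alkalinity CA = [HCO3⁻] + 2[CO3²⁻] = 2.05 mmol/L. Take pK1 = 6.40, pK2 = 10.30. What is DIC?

CA = [HCO3⁻] + 2[CO3²⁻] = (α₁ + 2α₂)·DIC
At pH 6.63: [H⁺]/K1 = 10^-0.23 = 0.58884, K2/[H⁺] = 10^-3.67 = 0.00021380
α₁ = 1/(1 + 0.58884 + 0.00021380) = 1/1.5891 = 0.6293; α₂ = α₁·K2/[H⁺] = 0.0001345
α₁ + 2α₂ = 0.6296
DIC = CA / (α₁ + 2α₂) = 2.05 / 0.6296 = 3.26 mmol/L

DIC = 3.26 mmol/L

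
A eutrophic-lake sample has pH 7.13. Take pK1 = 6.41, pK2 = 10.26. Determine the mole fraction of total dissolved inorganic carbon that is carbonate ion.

α₂ = 1 / (1 + [H⁺]/K2 + [H⁺]²/(K1K2)) = 1 / (1 + 10^+3.13 + 10^+2.41)
   = 1 / (1 + 1349.0 + 257.04) = 1/1607.0 = 0.0006223

α₂ = 0.000622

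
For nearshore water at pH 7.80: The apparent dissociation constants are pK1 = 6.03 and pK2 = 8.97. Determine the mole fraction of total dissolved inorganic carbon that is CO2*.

α₀ = 1 / (1 + K1/[H⁺] + K1K2/[H⁺]²) = 1 / (1 + 10^+1.77 + 10^+0.60)
   = 1 / (1 + 58.884 + 3.9811) = 1/63.865 = 0.01566

α₀ = 0.0157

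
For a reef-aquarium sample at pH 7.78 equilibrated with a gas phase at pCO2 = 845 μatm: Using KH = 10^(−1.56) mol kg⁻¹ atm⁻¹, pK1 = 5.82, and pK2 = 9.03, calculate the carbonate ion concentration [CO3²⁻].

[CO3²⁻] = 0.119 mmol/kg

[CO2*] = KH · pCO2 = 10^(−1.56) × 845×10^-6 = 2.327×10^-5 mol/kg
α₀ = 1/(1 + K1/[H⁺] + K1K2/[H⁺]²) = 1/(1 + 10^+1.96 + 10^+0.71) = 0.01027
DIC = [CO2*]/α₀ = 2.327×10^-5 / 0.01027 = 2.265 mmol/kg
[CO3²⁻] = α₂·DIC; α₂ = 0.05269, so [CO3²⁻] = 0.05269 × 2.265 = 0.119 mmol/kg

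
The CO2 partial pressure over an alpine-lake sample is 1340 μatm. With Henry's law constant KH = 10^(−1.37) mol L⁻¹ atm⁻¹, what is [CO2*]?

[CO2*] = 57.2 μmol/L

KH = 10^(−1.37) = 4.266×10^-2 mol L⁻¹ atm⁻¹
[CO2*] = KH · pCO2 = 4.266×10^-2 × 1340×10^-6 atm = 5.72×10^-5 mol/L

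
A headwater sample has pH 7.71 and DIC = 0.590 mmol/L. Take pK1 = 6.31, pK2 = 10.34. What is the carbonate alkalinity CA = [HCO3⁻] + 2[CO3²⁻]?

CA = 0.569 mmol/L

CA = [HCO3⁻] + 2[CO3²⁻] = (α₁ + 2α₂)·DIC
At pH 7.71: [H⁺]/K1 = 10^-1.40 = 0.039811, K2/[H⁺] = 10^-2.63 = 0.0023442
α₁ = 1/(1 + 0.039811 + 0.0023442) = 1/1.0422 = 0.9596; α₂ = α₁·K2/[H⁺] = 0.002249
α₁ + 2α₂ = 0.9640
CA = 0.9640 × 0.590 = 0.569 mmol/L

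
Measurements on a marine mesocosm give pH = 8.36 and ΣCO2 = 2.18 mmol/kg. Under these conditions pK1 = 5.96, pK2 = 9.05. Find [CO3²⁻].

[CO3²⁻] = 0.368 mmol/kg

α₂ = 1 / (1 + [H⁺]/K2 + [H⁺]²/(K1K2)) = 1 / (1 + 10^+0.69 + 10^-1.71)
   = 1 / (1 + 4.8978 + 0.019498) = 1/5.9173 = 0.1690
[CO3²⁻] = α₂ × DIC = 0.1690 × 2.18 = 0.368 mmol/kg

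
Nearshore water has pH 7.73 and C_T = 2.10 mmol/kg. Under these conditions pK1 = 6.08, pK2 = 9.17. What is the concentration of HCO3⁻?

α₁ = 1 / (1 + [H⁺]/K1 + K2/[H⁺]) = 1 / (1 + 10^-1.65 + 10^-1.44)
   = 1 / (1 + 0.022387 + 0.036308) = 1/1.0587 = 0.9446
[HCO3⁻] = α₁ × DIC = 0.9446 × 2.10 = 1.98 mmol/kg

[HCO3⁻] = 1.98 mmol/kg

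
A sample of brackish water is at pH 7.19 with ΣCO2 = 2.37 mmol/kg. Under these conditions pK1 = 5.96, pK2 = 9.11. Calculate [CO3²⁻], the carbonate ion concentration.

α₂ = 1 / (1 + [H⁺]/K2 + [H⁺]²/(K1K2)) = 1 / (1 + 10^+1.92 + 10^+0.69)
   = 1 / (1 + 83.176 + 4.8978) = 1/89.074 = 0.01123
[CO3²⁻] = α₂ × DIC = 0.01123 × 2.37 = 0.0266 mmol/kg

[CO3²⁻] = 0.0266 mmol/kg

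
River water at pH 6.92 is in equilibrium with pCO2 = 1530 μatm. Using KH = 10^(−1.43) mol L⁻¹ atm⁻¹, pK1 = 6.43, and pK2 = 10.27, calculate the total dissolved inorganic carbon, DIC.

DIC = 0.233 mmol/L

[CO2*] = KH · pCO2 = 10^(−1.43) × 1530×10^-6 = 5.684×10^-5 mol/L
α₀ = 1/(1 + K1/[H⁺] + K1K2/[H⁺]²) = 1/(1 + 10^+0.49 + 10^-2.86) = 0.2444
DIC = [CO2*]/α₀ = 5.684×10^-5 / 0.2444 = 0.233 mmol/L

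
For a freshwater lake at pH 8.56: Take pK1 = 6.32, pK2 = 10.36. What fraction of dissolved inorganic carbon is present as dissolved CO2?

α₀ = 0.00563

α₀ = 1 / (1 + K1/[H⁺] + K1K2/[H⁺]²) = 1 / (1 + 10^+2.24 + 10^+0.44)
   = 1 / (1 + 173.78 + 2.7542) = 1/177.53 = 0.005633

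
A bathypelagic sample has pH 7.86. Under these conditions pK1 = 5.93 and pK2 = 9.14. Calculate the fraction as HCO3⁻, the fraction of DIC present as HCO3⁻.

α₁ = 1 / (1 + [H⁺]/K1 + K2/[H⁺]) = 1 / (1 + 10^-1.93 + 10^-1.28)
   = 1 / (1 + 0.011749 + 0.052481) = 1/1.0642 = 0.9396

α₁ = 0.940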